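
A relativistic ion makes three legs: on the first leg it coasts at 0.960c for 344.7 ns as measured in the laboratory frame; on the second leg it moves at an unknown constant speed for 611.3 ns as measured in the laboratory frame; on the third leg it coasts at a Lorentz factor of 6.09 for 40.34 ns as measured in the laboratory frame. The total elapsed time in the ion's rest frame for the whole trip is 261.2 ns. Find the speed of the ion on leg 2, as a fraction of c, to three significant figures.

β = 0.966

Leg 1: γ = 1/√(1 − 0.960²) = 25/7 ≈ 3.571; τ_1 = 344.7/3.571 = 96.52 ns.
Leg 2: speed unknown; τ_2 = 611.3/γ_2.
Leg 3: γ = 6.09; τ_3 = 40.34/6.090 = 6.624 ns.
Total proper time: 96.52 + τ_2 + 6.624 = 261.2, so τ_2 = 261.2 − 103.1 = 158.1 ns.
γ_2 = 611.3/158.1 = 3.868; β = √(1 − 1/γ²) = √0.9331.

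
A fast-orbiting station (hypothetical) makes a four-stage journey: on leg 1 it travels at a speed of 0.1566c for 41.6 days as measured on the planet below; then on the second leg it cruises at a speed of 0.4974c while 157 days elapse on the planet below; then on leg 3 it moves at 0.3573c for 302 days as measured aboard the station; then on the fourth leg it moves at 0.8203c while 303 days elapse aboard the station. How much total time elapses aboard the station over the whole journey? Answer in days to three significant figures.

Leg 1: γ = 1/√(1 − 0.1566²) = 1/√0.9755 = 1.012; τ_1 = 41.6/1.012 = 41.09 days.
Leg 2: γ = 1/√(1 − 0.4974²) = 1/√0.7526 = 1.153; τ_2 = 157/1.153 = 136.2 days.
Leg 3: 302 days is already measured aboard the station.
Leg 4: 303 days is already measured aboard the station.
Total: 41.09 + 136.2 + 302.0 + 303.0 days.

τ = 782 days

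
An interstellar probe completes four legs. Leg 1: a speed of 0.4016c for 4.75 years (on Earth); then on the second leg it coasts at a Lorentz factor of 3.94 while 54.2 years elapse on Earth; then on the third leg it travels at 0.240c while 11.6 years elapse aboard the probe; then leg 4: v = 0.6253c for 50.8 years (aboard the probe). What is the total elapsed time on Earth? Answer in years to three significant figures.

Δt = 136 years

Leg 1: 4.75 years is already measured on Earth.
Leg 2: 54.2 years is already measured on Earth.
Leg 3: γ = 1/√(1 − 0.240²) = 1/√0.9424 = 1.030; Δt_3 = 1.030 × 11.6 = 11.95 years.
Leg 4: γ = 1/√(1 − 0.6253²) = 1/√0.6090 = 1.281; Δt_4 = 1.281 × 50.8 = 65.10 years.
Total: 4.750 + 54.20 + 11.95 + 65.10 years.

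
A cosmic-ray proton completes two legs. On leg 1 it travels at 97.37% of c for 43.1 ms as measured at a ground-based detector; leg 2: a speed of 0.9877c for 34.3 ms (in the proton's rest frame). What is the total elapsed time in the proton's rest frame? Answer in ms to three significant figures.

τ = 44.1 ms

Leg 1: β = 0.9737; γ = 1/√(1 − 0.9737²) = 1/√0.05191 = 4.389; τ_1 = 43.1/4.389 = 9.820 ms.
Leg 2: 34.3 ms is already measured in the proton's rest frame.
Total: 9.820 + 34.30 ms.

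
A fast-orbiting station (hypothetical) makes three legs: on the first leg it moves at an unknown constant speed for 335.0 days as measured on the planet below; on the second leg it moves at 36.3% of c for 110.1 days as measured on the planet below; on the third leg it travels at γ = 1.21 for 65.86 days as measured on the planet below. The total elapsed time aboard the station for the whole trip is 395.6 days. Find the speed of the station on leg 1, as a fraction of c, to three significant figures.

β = 0.702

Leg 1: speed unknown; τ_1 = 335.0/γ_1.
Leg 2: β = 0.363; γ = 1/√(1 − 0.363²) = 1/√0.8682 = 1.073; τ_2 = 110.1/1.073 = 102.6 days.
Leg 3: γ = 1.21; τ_3 = 65.86/1.210 = 54.43 days.
Total proper time: τ_1 + 102.6 + 54.43 = 395.6, so τ_1 = 395.6 − 157.0 = 238.6 days.
γ_1 = 335.0/238.6 = 1.404; β = √(1 − 1/γ²) = √0.4928.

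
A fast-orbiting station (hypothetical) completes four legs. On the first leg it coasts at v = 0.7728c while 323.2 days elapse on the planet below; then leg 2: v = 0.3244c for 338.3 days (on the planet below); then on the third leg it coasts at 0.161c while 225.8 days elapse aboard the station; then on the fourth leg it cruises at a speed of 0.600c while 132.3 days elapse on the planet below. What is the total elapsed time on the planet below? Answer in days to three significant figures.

Leg 1: 323.2 days is already measured on the planet below.
Leg 2: 338.3 days is already measured on the planet below.
Leg 3: γ = 1/√(1 − 0.161²) = 1/√0.9741 = 1.013; Δt_3 = 1.013 × 225.8 = 228.8 days.
Leg 4: 132.3 days is already measured on the planet below.
Total: 323.2 + 338.3 + 228.8 + 132.3 days.

Δt = 1020 days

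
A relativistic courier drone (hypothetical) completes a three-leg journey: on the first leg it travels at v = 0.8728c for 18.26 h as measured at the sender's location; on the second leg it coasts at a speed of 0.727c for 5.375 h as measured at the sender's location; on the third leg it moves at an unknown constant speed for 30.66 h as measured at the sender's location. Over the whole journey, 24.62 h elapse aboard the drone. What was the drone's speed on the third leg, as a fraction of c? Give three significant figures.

Leg 1: γ = 1/√(1 − 0.8728²) = 1/√0.2382 = 2.049; τ_1 = 18.26/2.049 = 8.912 h.
Leg 2: γ = 1/√(1 − 0.727²) = 1/√0.4715 = 1.456; τ_2 = 5.375/1.456 = 3.691 h.
Leg 3: speed unknown; τ_3 = 30.66/γ_3.
Total proper time: 8.912 + 3.691 + τ_3 = 24.62, so τ_3 = 24.62 − 12.60 = 12.02 h.
γ_3 = 30.66/12.02 = 2.551; β = √(1 − 1/γ²) = √0.8464.

β = 0.920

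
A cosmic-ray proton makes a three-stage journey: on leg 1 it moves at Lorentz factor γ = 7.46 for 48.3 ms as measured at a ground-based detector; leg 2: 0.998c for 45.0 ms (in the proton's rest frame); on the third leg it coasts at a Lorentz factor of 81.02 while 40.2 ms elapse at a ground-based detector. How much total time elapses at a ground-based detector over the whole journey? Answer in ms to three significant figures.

Leg 1: 48.3 ms is already measured at a ground-based detector.
Leg 2: γ = 1/√(1 − 0.998²) = 1/√0.003996 = 15.82; Δt_2 = 15.82 × 45.0 = 711.9 ms.
Leg 3: 40.2 ms is already measured at a ground-based detector.
Total: 48.30 + 711.9 + 40.20 ms.

Δt = 800 ms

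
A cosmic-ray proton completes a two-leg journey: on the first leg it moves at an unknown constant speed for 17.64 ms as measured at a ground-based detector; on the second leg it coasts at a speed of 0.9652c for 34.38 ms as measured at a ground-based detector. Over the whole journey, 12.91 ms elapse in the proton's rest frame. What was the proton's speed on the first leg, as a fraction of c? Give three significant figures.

β = 0.975

Leg 1: speed unknown; τ_1 = 17.64/γ_1.
Leg 2: γ = 1/√(1 − 0.9652²) = 1/√0.06839 = 3.824; τ_2 = 34.38/3.824 = 8.991 ms.
Total proper time: τ_1 + 8.991 = 12.91, so τ_1 = 12.91 − 8.991 = 3.919 ms.
γ_1 = 17.64/3.919 = 4.501; β = √(1 − 1/γ²) = √0.9506.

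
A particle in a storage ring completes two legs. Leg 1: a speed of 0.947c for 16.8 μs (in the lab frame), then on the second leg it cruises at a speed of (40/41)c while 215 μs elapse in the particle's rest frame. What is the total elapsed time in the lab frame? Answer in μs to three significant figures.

Leg 1: 16.8 μs is already measured in the lab frame.
Leg 2: γ = 1/√(1 − (40/41)²) = 41/9 ≈ 4.556; Δt_2 = 4.556 × 215 = 979.4 μs.
Total: 16.80 + 979.4 μs.

Δt = 996 μs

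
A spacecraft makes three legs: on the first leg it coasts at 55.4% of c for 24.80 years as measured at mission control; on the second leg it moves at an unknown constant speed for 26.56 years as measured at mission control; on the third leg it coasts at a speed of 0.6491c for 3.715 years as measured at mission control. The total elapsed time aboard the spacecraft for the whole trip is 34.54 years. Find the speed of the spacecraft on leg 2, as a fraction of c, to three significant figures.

Leg 1: β = 0.554; γ = 1/√(1 − 0.554²) = 1/√0.6931 = 1.201; τ_1 = 24.80/1.201 = 20.65 years.
Leg 2: speed unknown; τ_2 = 26.56/γ_2.
Leg 3: γ = 1/√(1 − 0.6491²) = 1/√0.5787 = 1.315; τ_3 = 3.715/1.315 = 2.826 years.
Total proper time: 20.65 + τ_2 + 2.826 = 34.54, so τ_2 = 34.54 − 23.47 = 11.07 years.
γ_2 = 26.56/11.07 = 2.400; β = √(1 − 1/γ²) = √0.8264.

β = 0.909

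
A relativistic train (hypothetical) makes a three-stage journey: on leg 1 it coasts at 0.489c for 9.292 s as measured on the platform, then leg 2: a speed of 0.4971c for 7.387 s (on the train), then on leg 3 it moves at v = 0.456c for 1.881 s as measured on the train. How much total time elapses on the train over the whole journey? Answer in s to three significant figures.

τ = 17.4 s

Leg 1: γ = 1/√(1 − 0.489²) = 1/√0.7609 = 1.146; τ_1 = 9.292/1.146 = 8.105 s.
Leg 2: 7.387 s is already measured on the train.
Leg 3: 1.881 s is already measured on the train.
Total: 8.105 + 7.387 + 1.881 s.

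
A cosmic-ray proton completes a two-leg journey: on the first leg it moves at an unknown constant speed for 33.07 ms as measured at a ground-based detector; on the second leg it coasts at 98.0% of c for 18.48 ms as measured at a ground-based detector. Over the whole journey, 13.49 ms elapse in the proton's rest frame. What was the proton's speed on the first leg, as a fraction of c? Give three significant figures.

Leg 1: speed unknown; τ_1 = 33.07/γ_1.
Leg 2: β = 0.980; γ = 1/√(1 − 0.980²) = 1/√0.03960 = 5.025; τ_2 = 18.48/5.025 = 3.677 ms.
Total proper time: τ_1 + 3.677 = 13.49, so τ_1 = 13.49 − 3.677 = 9.813 ms.
γ_1 = 33.07/9.813 = 3.370; β = √(1 − 1/γ²) = √0.9120.

β = 0.955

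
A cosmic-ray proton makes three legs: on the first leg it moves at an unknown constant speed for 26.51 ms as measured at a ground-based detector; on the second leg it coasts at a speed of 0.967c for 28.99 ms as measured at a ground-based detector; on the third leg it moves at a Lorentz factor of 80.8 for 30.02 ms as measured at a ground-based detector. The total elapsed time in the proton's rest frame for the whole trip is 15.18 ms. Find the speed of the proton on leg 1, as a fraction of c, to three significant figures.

Leg 1: speed unknown; τ_1 = 26.51/γ_1.
Leg 2: γ = 1/√(1 − 0.967²) = 1/√0.06491 = 3.925; τ_2 = 28.99/3.925 = 7.386 ms.
Leg 3: γ = 80.8; τ_3 = 30.02/80.80 = 0.3715 ms.
Total proper time: τ_1 + 7.386 + 0.3715 = 15.18, so τ_1 = 15.18 − 7.758 = 7.422 ms.
γ_1 = 26.51/7.422 = 3.572; β = √(1 − 1/γ²) = √0.9216.

β = 0.960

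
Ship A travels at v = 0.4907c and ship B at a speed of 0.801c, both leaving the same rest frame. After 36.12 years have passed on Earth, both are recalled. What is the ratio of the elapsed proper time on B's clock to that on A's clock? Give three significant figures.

A: γ = 1/√(1 − 0.4907²) = 1/√0.7592 = 1.148. B: γ = 1/√(1 − 0.801²) = 1/√0.3584 = 1.670.
τ_A/τ_B = γ_B/γ_A = 1.670/1.148 = 1.455, so τ_B/τ_A = 0.6871.

τ_B/τ_A = 0.687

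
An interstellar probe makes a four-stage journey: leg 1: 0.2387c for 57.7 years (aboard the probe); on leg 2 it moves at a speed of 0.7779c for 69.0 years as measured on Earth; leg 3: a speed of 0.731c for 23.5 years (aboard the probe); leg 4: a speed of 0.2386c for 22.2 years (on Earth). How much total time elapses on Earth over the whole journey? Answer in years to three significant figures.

Δt = 185 years

Leg 1: γ = 1/√(1 − 0.2387²) = 1/√0.9430 = 1.030; Δt_1 = 1.030 × 57.7 = 59.42 years.
Leg 2: 69.0 years is already measured on Earth.
Leg 3: γ = 1/√(1 − 0.731²) = 1/√0.4656 = 1.465; Δt_3 = 1.465 × 23.5 = 34.44 years.
Leg 4: 22.2 years is already measured on Earth.
Total: 59.42 + 69.00 + 34.44 + 22.20 years.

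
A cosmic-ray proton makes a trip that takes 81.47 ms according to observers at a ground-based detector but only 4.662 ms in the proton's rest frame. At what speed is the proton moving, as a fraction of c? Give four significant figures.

The proper time is measured in the proton's rest frame (both events occur at the proton's location); Δt is measured at a ground-based detector. γ = Δt/τ = 81.47/4.662 = 17.48.
β = √(1 − 1/γ²) = √(1 − 0.003275) = √0.9967

v = 0.9984c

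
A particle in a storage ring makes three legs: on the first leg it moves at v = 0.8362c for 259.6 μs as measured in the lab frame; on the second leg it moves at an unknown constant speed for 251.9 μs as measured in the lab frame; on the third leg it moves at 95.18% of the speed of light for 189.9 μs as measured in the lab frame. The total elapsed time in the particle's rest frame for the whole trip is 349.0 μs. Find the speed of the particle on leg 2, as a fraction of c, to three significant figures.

Leg 1: γ = 1/√(1 − 0.8362²) = 1/√0.3008 = 1.823; τ_1 = 259.6/1.823 = 142.4 μs.
Leg 2: speed unknown; τ_2 = 251.9/γ_2.
Leg 3: β = 0.9518; γ = 1/√(1 − 0.9518²) = 1/√0.09408 = 3.260; τ_3 = 189.9/3.260 = 58.25 μs.
Total proper time: 142.4 + τ_2 + 58.25 = 349.0, so τ_2 = 349.0 − 200.6 = 148.4 μs.
γ_2 = 251.9/148.4 = 1.698; β = √(1 − 1/γ²) = √0.6530.

β = 0.808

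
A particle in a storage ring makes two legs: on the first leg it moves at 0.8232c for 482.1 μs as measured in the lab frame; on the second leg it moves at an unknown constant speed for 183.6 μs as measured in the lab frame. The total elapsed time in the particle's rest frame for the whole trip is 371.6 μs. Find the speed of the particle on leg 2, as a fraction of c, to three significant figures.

β = 0.846

Leg 1: γ = 1/√(1 − 0.8232²) = 1/√0.3223 = 1.761; τ_1 = 482.1/1.761 = 273.7 μs.
Leg 2: speed unknown; τ_2 = 183.6/γ_2.
Total proper time: 273.7 + τ_2 = 371.6, so τ_2 = 371.6 − 273.7 = 97.89 μs.
γ_2 = 183.6/97.89 = 1.876; β = √(1 − 1/γ²) = √0.7157.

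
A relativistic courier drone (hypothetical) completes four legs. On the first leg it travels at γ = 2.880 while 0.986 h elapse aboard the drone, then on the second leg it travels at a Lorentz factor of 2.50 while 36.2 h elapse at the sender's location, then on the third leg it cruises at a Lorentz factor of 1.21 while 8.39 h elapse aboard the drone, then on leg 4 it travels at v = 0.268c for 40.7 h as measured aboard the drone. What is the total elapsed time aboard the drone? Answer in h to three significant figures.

Leg 1: 0.986 h is already measured aboard the drone.
Leg 2: γ = 2.50; τ_2 = 36.2/2.500 = 14.48 h.
Leg 3: 8.39 h is already measured aboard the drone.
Leg 4: 40.7 h is already measured aboard the drone.
Total: 0.9860 + 14.48 + 8.390 + 40.70 h.

τ = 64.6 h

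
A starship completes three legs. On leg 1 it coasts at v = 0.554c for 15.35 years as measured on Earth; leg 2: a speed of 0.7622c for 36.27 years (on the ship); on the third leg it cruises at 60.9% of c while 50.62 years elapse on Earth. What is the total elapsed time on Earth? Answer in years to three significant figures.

Δt = 122 years

Leg 1: 15.35 years is already measured on Earth.
Leg 2: γ = 1/√(1 − 0.7622²) = 1/√0.4191 = 1.545; Δt_2 = 1.545 × 36.27 = 56.03 years.
Leg 3: 50.62 years is already measured on Earth.
Total: 15.35 + 56.03 + 50.62 years.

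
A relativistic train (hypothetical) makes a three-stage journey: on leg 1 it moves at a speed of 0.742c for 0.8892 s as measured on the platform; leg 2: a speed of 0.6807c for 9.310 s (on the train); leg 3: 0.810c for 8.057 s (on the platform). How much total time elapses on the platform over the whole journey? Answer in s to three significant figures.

Δt = 21.7 s

Leg 1: 0.8892 s is already measured on the platform.
Leg 2: γ = 1/√(1 − 0.6807²) = 1/√0.5366 = 1.365; Δt_2 = 1.365 × 9.310 = 12.71 s.
Leg 3: 8.057 s is already measured on the platform.
Total: 0.8892 + 12.71 + 8.057 s.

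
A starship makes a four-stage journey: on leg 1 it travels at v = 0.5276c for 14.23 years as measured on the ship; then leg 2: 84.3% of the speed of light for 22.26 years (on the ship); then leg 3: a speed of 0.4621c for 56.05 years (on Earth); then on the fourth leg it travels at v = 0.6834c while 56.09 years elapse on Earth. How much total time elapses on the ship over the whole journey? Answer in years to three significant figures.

Leg 1: 14.23 years is already measured on the ship.
Leg 2: 22.26 years is already measured on the ship.
Leg 3: γ = 1/√(1 − 0.4621²) = 1/√0.7865 = 1.128; τ_3 = 56.05/1.128 = 49.71 years.
Leg 4: γ = 1/√(1 − 0.6834²) = 1/√0.5330 = 1.370; τ_4 = 56.09/1.370 = 40.95 years.
Total: 14.23 + 22.26 + 49.71 + 40.95 years.

τ = 127 years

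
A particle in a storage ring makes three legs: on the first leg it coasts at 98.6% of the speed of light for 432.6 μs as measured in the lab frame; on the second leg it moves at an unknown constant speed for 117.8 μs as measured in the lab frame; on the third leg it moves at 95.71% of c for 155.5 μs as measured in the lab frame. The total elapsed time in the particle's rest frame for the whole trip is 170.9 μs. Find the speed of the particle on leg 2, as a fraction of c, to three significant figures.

Leg 1: β = 0.986; γ = 1/√(1 − 0.986²) = 1/√0.02780 = 5.997; τ_1 = 432.6/5.997 = 72.13 μs.
Leg 2: speed unknown; τ_2 = 117.8/γ_2.
Leg 3: β = 0.9571; γ = 1/√(1 − 0.9571²) = 1/√0.08396 = 3.451; τ_3 = 155.5/3.451 = 45.06 μs.
Total proper time: 72.13 + τ_2 + 45.06 = 170.9, so τ_2 = 170.9 − 117.2 = 53.71 μs.
γ_2 = 117.8/53.71 = 2.193; β = √(1 − 1/γ²) = √0.7921.

β = 0.890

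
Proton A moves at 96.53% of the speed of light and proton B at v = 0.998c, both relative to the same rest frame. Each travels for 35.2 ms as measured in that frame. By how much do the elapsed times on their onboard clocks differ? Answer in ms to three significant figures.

A: β = 0.9653; γ = 1/√(1 − 0.9653²) = 1/√0.06820 = 3.829; τ_A = 35.2/3.829 = 9.192 ms.
B: γ = 1/√(1 − 0.998²) = 1/√0.003996 = 15.82; τ_B = 35.2/15.82 = 2.225 ms.

|τ_A − τ_B| = 6.97 ms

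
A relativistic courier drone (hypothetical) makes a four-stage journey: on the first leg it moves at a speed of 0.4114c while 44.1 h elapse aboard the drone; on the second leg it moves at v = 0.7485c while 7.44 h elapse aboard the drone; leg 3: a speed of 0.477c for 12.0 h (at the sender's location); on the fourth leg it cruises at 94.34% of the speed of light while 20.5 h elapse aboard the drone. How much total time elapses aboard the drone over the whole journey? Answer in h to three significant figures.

Leg 1: 44.1 h is already measured aboard the drone.
Leg 2: 7.44 h is already measured aboard the drone.
Leg 3: γ = 1/√(1 − 0.477²) = 1/√0.7725 = 1.138; τ_3 = 12.0/1.138 = 10.55 h.
Leg 4: 20.5 h is already measured aboard the drone.
Total: 44.10 + 7.440 + 10.55 + 20.50 h.

τ = 82.6 h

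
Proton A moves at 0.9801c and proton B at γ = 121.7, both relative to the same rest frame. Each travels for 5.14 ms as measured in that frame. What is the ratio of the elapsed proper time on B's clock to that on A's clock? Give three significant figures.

τ_B/τ_A = 0.0414

A: γ = 1/√(1 − 0.9801²) = 1/√0.03940 = 5.038. B: γ = 121.7.
τ_A/τ_B = γ_B/γ_A = 121.7/5.038 = 24.16, so τ_B/τ_A = 0.04139.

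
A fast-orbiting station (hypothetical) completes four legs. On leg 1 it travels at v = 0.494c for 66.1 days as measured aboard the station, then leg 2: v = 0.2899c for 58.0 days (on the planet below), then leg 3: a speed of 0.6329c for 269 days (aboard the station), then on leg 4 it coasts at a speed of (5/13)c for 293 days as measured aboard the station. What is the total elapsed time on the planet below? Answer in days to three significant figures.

Leg 1: γ = 1/√(1 − 0.494²) = 1/√0.7560 = 1.150; Δt_1 = 1.150 × 66.1 = 76.02 days.
Leg 2: 58.0 days is already measured on the planet below.
Leg 3: γ = 1/√(1 − 0.6329²) = 1/√0.5994 = 1.292; Δt_3 = 1.292 × 269 = 347.4 days.
Leg 4: γ = 1/√(1 − (5/13)²) = 13/12 ≈ 1.083; Δt_4 = 1.083 × 293 = 317.4 days.
Total: 76.02 + 58.00 + 347.4 + 317.4 days.

Δt = 799 days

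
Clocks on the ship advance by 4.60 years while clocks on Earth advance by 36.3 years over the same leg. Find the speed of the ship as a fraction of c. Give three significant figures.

The proper time is measured on the ship (both events occur at the ship's location); Δt is measured on Earth. γ = Δt/τ = 36.3/4.60 = 7.891.
β = √(1 − 1/γ²) = √(1 − 0.01606) = √0.9839

v = 0.992c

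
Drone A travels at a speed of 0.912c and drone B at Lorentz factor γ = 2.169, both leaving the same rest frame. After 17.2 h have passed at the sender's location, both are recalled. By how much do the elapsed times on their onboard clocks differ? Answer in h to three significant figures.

A: γ = 1/√(1 − 0.912²) = 1/√0.1683 = 2.438; τ_A = 17.2/2.438 = 7.055 h.
B: γ = 2.169; τ_B = 17.2/2.169 = 7.930 h.

|τ_A − τ_B| = 0.875 h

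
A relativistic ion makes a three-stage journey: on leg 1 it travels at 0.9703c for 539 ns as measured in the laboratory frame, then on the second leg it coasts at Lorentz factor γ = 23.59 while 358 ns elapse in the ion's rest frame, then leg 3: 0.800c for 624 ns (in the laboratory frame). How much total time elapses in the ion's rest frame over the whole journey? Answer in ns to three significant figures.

τ = 863 ns

Leg 1: γ = 1/√(1 − 0.9703²) = 1/√0.05852 = 4.134; τ_1 = 539/4.134 = 130.4 ns.
Leg 2: 358 ns is already measured in the ion's rest frame.
Leg 3: γ = 1/√(1 − 0.800²) = 5/3 ≈ 1.667; τ_3 = 624/1.667 = 374.4 ns.
Total: 130.4 + 358.0 + 374.4 ns.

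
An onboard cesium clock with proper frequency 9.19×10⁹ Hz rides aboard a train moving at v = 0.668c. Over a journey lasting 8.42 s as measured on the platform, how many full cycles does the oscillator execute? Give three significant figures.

γ = 1/√(1 − 0.668²) = 1/√0.5538 = 1.344
The oscillator's own cycle count is N = f × τ where τ is the proper time on the train. τ = Δt/γ = 8.42/1.344 = 6.266 s = 6.266×10⁰ s.
N = 9.19×10⁹ × 6.266×10⁰ = 5.758×10¹⁰.

N = 5.76×10¹⁰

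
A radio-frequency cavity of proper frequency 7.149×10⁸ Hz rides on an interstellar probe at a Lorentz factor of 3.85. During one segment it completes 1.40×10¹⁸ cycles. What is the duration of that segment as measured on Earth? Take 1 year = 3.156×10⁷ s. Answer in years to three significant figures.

γ = 3.85
Proper time for N cycles: τ = N/f = 1.40×10¹⁸/(7.149×10⁸) = 1.958×10⁹ s = 62.05 years.
Lab-frame duration Δt = γτ = 3.850 × 62.05 = 238.9 years.

Δt = 239 years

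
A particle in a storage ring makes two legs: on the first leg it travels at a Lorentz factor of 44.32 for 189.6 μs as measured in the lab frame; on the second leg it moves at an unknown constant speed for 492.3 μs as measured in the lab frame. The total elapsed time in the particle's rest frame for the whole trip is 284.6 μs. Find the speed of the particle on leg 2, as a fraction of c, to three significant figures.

Leg 1: γ = 44.32; τ_1 = 189.6/44.32 = 4.278 μs.
Leg 2: speed unknown; τ_2 = 492.3/γ_2.
Total proper time: 4.278 + τ_2 = 284.6, so τ_2 = 284.6 − 4.278 = 280.3 μs.
γ_2 = 492.3/280.3 = 1.756; β = √(1 − 1/γ²) = √0.6758.

β = 0.822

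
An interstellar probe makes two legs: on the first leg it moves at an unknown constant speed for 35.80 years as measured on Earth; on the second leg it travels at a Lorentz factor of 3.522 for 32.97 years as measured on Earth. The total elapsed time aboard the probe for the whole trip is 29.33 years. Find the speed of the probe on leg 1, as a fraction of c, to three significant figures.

Leg 1: speed unknown; τ_1 = 35.80/γ_1.
Leg 2: γ = 3.522; τ_2 = 32.97/3.522 = 9.361 years.
Total proper time: τ_1 + 9.361 = 29.33, so τ_1 = 29.33 − 9.361 = 19.97 years.
γ_1 = 35.80/19.97 = 1.793; β = √(1 − 1/γ²) = √0.6889.

β = 0.830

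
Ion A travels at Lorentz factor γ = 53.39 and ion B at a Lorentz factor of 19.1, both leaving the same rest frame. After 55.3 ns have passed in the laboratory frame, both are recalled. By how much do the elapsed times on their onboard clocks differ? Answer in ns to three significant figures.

A: γ = 53.39; τ_A = 55.3/53.39 = 1.036 ns.
B: γ = 19.1; τ_B = 55.3/19.10 = 2.895 ns.

|τ_A − τ_B| = 1.86 ns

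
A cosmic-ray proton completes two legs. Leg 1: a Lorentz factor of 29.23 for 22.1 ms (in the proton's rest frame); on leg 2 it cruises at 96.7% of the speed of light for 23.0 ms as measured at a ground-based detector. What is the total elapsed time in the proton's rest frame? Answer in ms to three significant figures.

Leg 1: 22.1 ms is already measured in the proton's rest frame.
Leg 2: β = 0.967; γ = 1/√(1 − 0.967²) = 1/√0.06491 = 3.925; τ_2 = 23.0/3.925 = 5.860 ms.
Total: 22.10 + 5.860 ms.

τ = 28.0 ms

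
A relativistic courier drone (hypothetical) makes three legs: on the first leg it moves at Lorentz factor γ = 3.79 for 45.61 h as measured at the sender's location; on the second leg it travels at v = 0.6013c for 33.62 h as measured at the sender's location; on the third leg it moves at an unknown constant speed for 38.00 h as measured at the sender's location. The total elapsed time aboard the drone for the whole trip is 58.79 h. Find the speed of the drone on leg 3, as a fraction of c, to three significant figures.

Leg 1: γ = 3.79; τ_1 = 45.61/3.790 = 12.03 h.
Leg 2: γ = 1/√(1 − 0.6013²) = 1/√0.6384 = 1.252; τ_2 = 33.62/1.252 = 26.86 h.
Leg 3: speed unknown; τ_3 = 38.00/γ_3.
Total proper time: 12.03 + 26.86 + τ_3 = 58.79, so τ_3 = 58.79 − 38.90 = 19.89 h.
γ_3 = 38.00/19.89 = 1.910; β = √(1 − 1/γ²) = √0.7260.

β = 0.852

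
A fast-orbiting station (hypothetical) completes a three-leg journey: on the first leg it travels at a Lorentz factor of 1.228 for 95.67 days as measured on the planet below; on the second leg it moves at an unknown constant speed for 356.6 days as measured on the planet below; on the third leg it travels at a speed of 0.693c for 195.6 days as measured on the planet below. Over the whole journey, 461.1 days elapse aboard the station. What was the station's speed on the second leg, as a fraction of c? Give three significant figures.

β = 0.734

Leg 1: γ = 1.228; τ_1 = 95.67/1.228 = 77.91 days.
Leg 2: speed unknown; τ_2 = 356.6/γ_2.
Leg 3: γ = 1/√(1 − 0.693²) = 1/√0.5198 = 1.387; τ_3 = 195.6/1.387 = 141.0 days.
Total proper time: 77.91 + τ_2 + 141.0 = 461.1, so τ_2 = 461.1 − 218.9 = 242.2 days.
γ_2 = 356.6/242.2 = 1.472; β = √(1 − 1/γ²) = √0.5388.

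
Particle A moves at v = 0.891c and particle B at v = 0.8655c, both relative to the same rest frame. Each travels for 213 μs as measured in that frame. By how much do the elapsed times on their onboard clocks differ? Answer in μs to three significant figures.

A: γ = 1/√(1 − 0.891²) = 1/√0.2061 = 2.203; τ_A = 213/2.203 = 96.70 μs.
B: γ = 1/√(1 − 0.8655²) = 1/√0.2509 = 1.996; τ_B = 213/1.996 = 106.7 μs.

|τ_A − τ_B| = 9.99 μs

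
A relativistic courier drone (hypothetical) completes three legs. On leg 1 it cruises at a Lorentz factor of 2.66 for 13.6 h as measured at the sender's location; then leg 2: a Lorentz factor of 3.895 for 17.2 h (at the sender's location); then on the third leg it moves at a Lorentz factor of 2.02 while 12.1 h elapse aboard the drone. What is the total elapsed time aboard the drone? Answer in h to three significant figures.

τ = 21.6 h

Leg 1: γ = 2.66; τ_1 = 13.6/2.660 = 5.113 h.
Leg 2: γ = 3.895; τ_2 = 17.2/3.895 = 4.416 h.
Leg 3: 12.1 h is already measured aboard the drone.
Total: 5.113 + 4.416 + 12.10 h.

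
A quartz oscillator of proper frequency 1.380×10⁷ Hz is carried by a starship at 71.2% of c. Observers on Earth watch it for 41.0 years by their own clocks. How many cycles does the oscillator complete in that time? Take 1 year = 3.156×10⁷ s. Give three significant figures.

β = 0.712; γ = 1/√(1 − 0.712²) = 1/√0.4931 = 1.424
During 41.0 years of lab time, the oscillator's proper time advances by τ = Δt/γ = 41.0/1.424 = 28.79 years = 9.086×10⁸ s.
N = f × τ = 1.380×10⁷ × 9.086×10⁸ = 1.254×10¹⁶.

N = 1.25×10¹⁶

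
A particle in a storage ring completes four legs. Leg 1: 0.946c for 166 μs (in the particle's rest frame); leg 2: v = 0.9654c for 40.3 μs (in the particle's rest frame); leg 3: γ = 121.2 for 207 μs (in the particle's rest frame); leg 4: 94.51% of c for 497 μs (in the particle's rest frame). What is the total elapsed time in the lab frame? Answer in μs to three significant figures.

Δt = 2.73×10⁴ μs

Leg 1: γ = 1/√(1 − 0.946²) = 1/√0.1051 = 3.085; Δt_1 = 3.085 × 166 = 512.1 μs.
Leg 2: γ = 1/√(1 − 0.9654²) = 1/√0.06800 = 3.835; Δt_2 = 3.835 × 40.3 = 154.5 μs.
Leg 3: γ = 121.2; Δt_3 = 121.2 × 207 = 2.509×10⁴ μs.
Leg 4: β = 0.9451; γ = 1/√(1 − 0.9451²) = 1/√0.1068 = 3.060; Δt_4 = 3.060 × 497 = 1521 μs.
Total: 512.1 + 154.5 + 2.509×10⁴ + 1521 μs.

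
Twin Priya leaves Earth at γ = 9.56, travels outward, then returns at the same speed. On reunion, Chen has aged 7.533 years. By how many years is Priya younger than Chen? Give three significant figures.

γ = 9.56
Priya's elapsed proper time: τ = 7.533/9.560 = 0.7880 years.
Age gap = Δt − τ = 7.533 − 0.7880 years.

Δt − τ = 6.75 years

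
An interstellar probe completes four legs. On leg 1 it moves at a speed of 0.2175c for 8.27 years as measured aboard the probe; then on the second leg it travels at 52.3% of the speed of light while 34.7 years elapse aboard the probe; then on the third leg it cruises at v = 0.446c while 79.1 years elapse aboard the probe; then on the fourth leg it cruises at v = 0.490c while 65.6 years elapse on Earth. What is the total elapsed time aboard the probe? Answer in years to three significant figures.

τ = 179 years

Leg 1: 8.27 years is already measured aboard the probe.
Leg 2: 34.7 years is already measured aboard the probe.
Leg 3: 79.1 years is already measured aboard the probe.
Leg 4: γ = 1/√(1 − 0.490²) = 1/√0.7599 = 1.147; τ_4 = 65.6/1.147 = 57.18 years.
Total: 8.270 + 34.70 + 79.10 + 57.18 years.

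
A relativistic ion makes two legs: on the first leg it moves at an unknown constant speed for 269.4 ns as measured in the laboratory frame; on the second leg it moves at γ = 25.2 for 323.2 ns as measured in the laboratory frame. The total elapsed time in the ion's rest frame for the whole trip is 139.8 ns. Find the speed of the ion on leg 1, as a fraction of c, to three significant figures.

Leg 1: speed unknown; τ_1 = 269.4/γ_1.
Leg 2: γ = 25.2; τ_2 = 323.2/25.20 = 12.83 ns.
Total proper time: τ_1 + 12.83 = 139.8, so τ_1 = 139.8 − 12.83 = 127.0 ns.
γ_1 = 269.4/127.0 = 2.122; β = √(1 − 1/γ²) = √0.7779.

β = 0.882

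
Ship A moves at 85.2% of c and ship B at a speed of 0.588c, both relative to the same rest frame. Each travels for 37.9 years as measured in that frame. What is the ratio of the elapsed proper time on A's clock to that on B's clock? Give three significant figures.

τ_A/τ_B = 0.647

A: β = 0.852; γ = 1/√(1 − 0.852²) = 1/√0.2741 = 1.910. B: γ = 1/√(1 − 0.588²) = 1/√0.6543 = 1.236.
τ_A/τ_B = γ_B/γ_A = 1.236/1.910 = 0.6473, so τ_A/τ_B = 0.6473.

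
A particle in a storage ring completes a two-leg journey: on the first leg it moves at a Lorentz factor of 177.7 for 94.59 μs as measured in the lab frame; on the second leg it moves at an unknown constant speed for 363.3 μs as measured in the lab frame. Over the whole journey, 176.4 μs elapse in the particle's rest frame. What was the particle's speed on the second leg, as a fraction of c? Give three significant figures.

Leg 1: γ = 177.7; τ_1 = 94.59/177.7 = 0.5323 μs.
Leg 2: speed unknown; τ_2 = 363.3/γ_2.
Total proper time: 0.5323 + τ_2 = 176.4, so τ_2 = 176.4 − 0.5323 = 175.9 μs.
γ_2 = 363.3/175.9 = 2.066; β = √(1 − 1/γ²) = √0.7657.

β = 0.875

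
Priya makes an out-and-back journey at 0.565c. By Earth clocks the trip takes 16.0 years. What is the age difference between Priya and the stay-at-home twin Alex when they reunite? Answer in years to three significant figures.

Δt − τ = 2.80 years

γ = 1/√(1 − 0.565²) = 1/√0.6808 = 1.212
Priya's elapsed proper time: τ = 16.0/1.212 = 13.20 years.
Age gap = Δt − τ = 16.0 − 13.20 years.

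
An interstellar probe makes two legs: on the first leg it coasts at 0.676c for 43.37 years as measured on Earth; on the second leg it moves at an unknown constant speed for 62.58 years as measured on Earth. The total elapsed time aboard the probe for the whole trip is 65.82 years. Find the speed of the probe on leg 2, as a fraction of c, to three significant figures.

Leg 1: γ = 1/√(1 − 0.676²) = 1/√0.5430 = 1.357; τ_1 = 43.37/1.357 = 31.96 years.
Leg 2: speed unknown; τ_2 = 62.58/γ_2.
Total proper time: 31.96 + τ_2 = 65.82, so τ_2 = 65.82 − 31.96 = 33.86 years.
γ_2 = 62.58/33.86 = 1.848; β = √(1 − 1/γ²) = √0.7072.

β = 0.841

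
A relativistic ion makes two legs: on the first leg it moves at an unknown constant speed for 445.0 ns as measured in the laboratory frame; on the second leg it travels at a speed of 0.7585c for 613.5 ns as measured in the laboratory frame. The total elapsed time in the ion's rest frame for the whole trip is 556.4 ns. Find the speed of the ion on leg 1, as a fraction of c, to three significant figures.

β = 0.936

Leg 1: speed unknown; τ_1 = 445.0/γ_1.
Leg 2: γ = 1/√(1 − 0.7585²) = 1/√0.4247 = 1.535; τ_2 = 613.5/1.535 = 399.8 ns.
Total proper time: τ_1 + 399.8 = 556.4, so τ_1 = 556.4 − 399.8 = 156.6 ns.
γ_1 = 445.0/156.6 = 2.842; β = √(1 − 1/γ²) = √0.8762.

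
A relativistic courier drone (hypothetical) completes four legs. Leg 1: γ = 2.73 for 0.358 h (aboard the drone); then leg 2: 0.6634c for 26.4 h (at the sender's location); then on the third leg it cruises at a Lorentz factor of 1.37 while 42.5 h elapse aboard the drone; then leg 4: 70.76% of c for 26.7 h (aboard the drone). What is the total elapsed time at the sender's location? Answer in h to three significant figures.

Leg 1: γ = 2.73; Δt_1 = 2.730 × 0.358 = 0.9773 h.
Leg 2: 26.4 h is already measured at the sender's location.
Leg 3: γ = 1.37; Δt_3 = 1.370 × 42.5 = 58.23 h.
Leg 4: β = 0.7076; γ = 1/√(1 − 0.7076²) = 1/√0.4993 = 1.415; Δt_4 = 1.415 × 26.7 = 37.79 h.
Total: 0.9773 + 26.40 + 58.23 + 37.79 h.

Δt = 123 h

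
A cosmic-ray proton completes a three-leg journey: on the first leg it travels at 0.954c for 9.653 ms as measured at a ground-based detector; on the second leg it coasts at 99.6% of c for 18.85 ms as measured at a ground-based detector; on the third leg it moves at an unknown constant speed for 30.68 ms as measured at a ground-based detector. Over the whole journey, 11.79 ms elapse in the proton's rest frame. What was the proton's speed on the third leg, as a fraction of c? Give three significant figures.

β = 0.972

Leg 1: γ = 1/√(1 − 0.954²) = 1/√0.08988 = 3.335; τ_1 = 9.653/3.335 = 2.894 ms.
Leg 2: β = 0.996; γ = 1/√(1 − 0.996²) = 1/√0.007984 = 11.19; τ_2 = 18.85/11.19 = 1.684 ms.
Leg 3: speed unknown; τ_3 = 30.68/γ_3.
Total proper time: 2.894 + 1.684 + τ_3 = 11.79, so τ_3 = 11.79 − 4.578 = 7.212 ms.
γ_3 = 30.68/7.212 = 4.254; β = √(1 − 1/γ²) = √0.9447.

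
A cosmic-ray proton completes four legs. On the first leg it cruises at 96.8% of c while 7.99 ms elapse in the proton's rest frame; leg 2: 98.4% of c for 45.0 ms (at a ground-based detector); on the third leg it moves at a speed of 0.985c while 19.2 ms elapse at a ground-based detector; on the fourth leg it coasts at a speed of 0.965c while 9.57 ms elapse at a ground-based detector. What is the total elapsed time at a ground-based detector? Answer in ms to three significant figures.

Leg 1: β = 0.968; γ = 1/√(1 − 0.968²) = 1/√0.06298 = 3.985; Δt_1 = 3.985 × 7.99 = 31.84 ms.
Leg 2: 45.0 ms is already measured at a ground-based detector.
Leg 3: 19.2 ms is already measured at a ground-based detector.
Leg 4: 9.57 ms is already measured at a ground-based detector.
Total: 31.84 + 45.00 + 19.20 + 9.570 ms.

Δt = 106 ms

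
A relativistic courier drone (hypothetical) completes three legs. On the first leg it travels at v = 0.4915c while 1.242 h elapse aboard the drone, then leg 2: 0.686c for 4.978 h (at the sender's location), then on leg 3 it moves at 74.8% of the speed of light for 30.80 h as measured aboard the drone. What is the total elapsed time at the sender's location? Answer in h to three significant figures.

Leg 1: γ = 1/√(1 − 0.4915²) = 1/√0.7584 = 1.148; Δt_1 = 1.148 × 1.242 = 1.426 h.
Leg 2: 4.978 h is already measured at the sender's location.
Leg 3: β = 0.748; γ = 1/√(1 − 0.748²) = 1/√0.4405 = 1.507; Δt_3 = 1.507 × 30.80 = 46.41 h.
Total: 1.426 + 4.978 + 46.41 h.

Δt = 52.8 h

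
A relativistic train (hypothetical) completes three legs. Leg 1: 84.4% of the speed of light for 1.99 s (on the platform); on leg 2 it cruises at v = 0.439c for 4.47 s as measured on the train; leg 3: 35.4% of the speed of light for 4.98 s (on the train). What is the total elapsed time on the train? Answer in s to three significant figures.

Leg 1: β = 0.844; γ = 1/√(1 − 0.844²) = 1/√0.2877 = 1.864; τ_1 = 1.99/1.864 = 1.067 s.
Leg 2: 4.47 s is already measured on the train.
Leg 3: 4.98 s is already measured on the train.
Total: 1.067 + 4.470 + 4.980 s.

τ = 10.5 s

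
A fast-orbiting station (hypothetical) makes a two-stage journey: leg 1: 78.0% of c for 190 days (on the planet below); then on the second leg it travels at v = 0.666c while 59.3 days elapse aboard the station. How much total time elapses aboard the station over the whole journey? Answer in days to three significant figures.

τ = 178 days

Leg 1: β = 0.780; γ = 1/√(1 − 0.780²) = 1/√0.3916 = 1.598; τ_1 = 190/1.598 = 118.9 days.
Leg 2: 59.3 days is already measured aboard the station.
Total: 118.9 + 59.30 days.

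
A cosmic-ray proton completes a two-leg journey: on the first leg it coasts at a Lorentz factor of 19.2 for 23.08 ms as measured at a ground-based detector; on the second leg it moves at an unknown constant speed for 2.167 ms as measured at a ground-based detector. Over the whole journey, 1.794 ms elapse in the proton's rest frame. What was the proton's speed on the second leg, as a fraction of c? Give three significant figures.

β = 0.962

Leg 1: γ = 19.2; τ_1 = 23.08/19.20 = 1.202 ms.
Leg 2: speed unknown; τ_2 = 2.167/γ_2.
Total proper time: 1.202 + τ_2 = 1.794, so τ_2 = 1.794 − 1.202 = 0.5919 ms.
γ_2 = 2.167/0.5919 = 3.661; β = √(1 − 1/γ²) = √0.9254.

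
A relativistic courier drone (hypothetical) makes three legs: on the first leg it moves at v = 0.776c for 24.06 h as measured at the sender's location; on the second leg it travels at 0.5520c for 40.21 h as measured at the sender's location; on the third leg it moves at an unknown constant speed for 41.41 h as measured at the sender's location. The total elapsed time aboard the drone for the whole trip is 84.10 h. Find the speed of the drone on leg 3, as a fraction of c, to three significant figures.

β = 0.519

Leg 1: γ = 1/√(1 − 0.776²) = 1/√0.3978 = 1.585; τ_1 = 24.06/1.585 = 15.18 h.
Leg 2: γ = 1/√(1 − 0.5520²) = 1/√0.6953 = 1.199; τ_2 = 40.21/1.199 = 33.53 h.
Leg 3: speed unknown; τ_3 = 41.41/γ_3.
Total proper time: 15.18 + 33.53 + τ_3 = 84.10, so τ_3 = 84.10 − 48.70 = 35.40 h.
γ_3 = 41.41/35.40 = 1.170; β = √(1 − 1/γ²) = √0.2694.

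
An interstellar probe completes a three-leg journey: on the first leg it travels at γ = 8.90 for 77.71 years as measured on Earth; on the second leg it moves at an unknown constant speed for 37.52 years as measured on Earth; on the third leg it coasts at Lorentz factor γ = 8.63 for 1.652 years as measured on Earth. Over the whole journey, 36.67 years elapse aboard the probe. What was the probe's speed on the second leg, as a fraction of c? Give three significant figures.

Leg 1: γ = 8.90; τ_1 = 77.71/8.900 = 8.731 years.
Leg 2: speed unknown; τ_2 = 37.52/γ_2.
Leg 3: γ = 8.63; τ_3 = 1.652/8.630 = 0.1914 years.
Total proper time: 8.731 + τ_2 + 0.1914 = 36.67, so τ_2 = 36.67 − 8.923 = 27.75 years.
γ_2 = 37.52/27.75 = 1.352; β = √(1 − 1/γ²) = √0.4531.

β = 0.673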